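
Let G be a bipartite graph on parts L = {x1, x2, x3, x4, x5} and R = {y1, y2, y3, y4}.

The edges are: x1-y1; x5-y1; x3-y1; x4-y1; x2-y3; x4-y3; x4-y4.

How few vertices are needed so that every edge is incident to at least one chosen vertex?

3

A maximum matching has 3 edges (e.g. x1–y1, x2–y3, x4–y4).
By König's theorem the minimum vertex cover has the same size. One such cover is {x2, x4, y1}.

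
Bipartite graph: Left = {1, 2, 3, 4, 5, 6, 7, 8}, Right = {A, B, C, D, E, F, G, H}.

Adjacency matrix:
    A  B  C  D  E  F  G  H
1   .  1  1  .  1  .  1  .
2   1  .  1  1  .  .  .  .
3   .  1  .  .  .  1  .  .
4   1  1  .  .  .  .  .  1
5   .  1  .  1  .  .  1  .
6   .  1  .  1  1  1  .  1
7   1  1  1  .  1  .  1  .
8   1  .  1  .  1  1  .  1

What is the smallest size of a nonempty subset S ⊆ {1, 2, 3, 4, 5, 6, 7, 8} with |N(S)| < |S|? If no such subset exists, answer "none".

A matching saturating every left vertex exists, for instance 1→C, 2→D, 3→F, 4→B, 5→G, 6→H, 7→E, 8→A.
By Hall's marriage theorem, this means |N(S)| ≥ |S| for every subset S, so no violating subset exists.

none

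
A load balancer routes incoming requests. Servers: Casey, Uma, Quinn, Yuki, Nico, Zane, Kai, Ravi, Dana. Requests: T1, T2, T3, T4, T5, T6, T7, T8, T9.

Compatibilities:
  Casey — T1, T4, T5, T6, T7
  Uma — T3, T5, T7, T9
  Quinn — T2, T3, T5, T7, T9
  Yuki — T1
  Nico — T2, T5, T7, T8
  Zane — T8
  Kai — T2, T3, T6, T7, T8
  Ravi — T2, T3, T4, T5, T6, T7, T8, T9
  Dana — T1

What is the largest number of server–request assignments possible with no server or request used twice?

8

For example, pair Casey–T4, Uma–T9, Quinn–T5, Yuki–T1, Nico–T2, Zane–T8, Kai–T3, Ravi–T7.
The set {Yuki, Dana} has only 1 neighbour ({T1}), so by Hall's theorem at most 8 of the 9 servers can be matched.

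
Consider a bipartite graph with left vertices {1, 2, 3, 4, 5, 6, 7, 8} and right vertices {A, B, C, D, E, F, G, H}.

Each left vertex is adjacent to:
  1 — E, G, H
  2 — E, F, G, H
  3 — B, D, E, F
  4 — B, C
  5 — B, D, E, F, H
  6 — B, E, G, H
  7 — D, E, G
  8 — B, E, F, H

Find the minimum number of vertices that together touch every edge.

7

A maximum matching has 7 edges (e.g. 1–H, 2–F, 3–B, 4–C, 5–D, 6–G, 7–E).
By König's theorem the minimum vertex cover has the same size. One such cover is {4, B, D, E, F, G, H}.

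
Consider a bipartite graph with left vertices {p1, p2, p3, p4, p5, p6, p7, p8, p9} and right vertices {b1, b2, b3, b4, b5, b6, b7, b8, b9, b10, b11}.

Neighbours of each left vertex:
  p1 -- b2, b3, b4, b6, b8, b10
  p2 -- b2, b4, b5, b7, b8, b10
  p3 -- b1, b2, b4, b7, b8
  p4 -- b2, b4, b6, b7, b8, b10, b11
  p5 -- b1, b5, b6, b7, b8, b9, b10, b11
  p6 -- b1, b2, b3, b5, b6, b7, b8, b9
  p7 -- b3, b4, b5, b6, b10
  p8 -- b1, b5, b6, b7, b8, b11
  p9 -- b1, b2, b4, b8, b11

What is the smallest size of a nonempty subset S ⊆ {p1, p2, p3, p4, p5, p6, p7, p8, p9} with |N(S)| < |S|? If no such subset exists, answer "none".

none

A matching saturating every left vertex exists, for instance p1→b8, p2→b4, p3→b2, p4→b11, p5→b7, p6→b6, p7→b10, p8→b5, p9→b1.
By Hall's marriage theorem, this means |N(S)| ≥ |S| for every subset S, so no violating subset exists.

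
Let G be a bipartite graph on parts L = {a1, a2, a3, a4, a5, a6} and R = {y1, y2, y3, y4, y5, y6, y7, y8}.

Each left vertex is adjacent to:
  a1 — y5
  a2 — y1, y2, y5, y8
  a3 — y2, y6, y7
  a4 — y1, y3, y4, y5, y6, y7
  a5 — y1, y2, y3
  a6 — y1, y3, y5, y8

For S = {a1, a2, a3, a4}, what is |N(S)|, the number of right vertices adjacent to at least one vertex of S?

8

The union of neighbours of {a1, a2, a3, a4} is {y1, y2, y3, y4, y5, y6, y7, y8}, which has 8 elements.
Since |N(S)| = 8 ≥ |S| = 4, Hall's condition holds for this subset.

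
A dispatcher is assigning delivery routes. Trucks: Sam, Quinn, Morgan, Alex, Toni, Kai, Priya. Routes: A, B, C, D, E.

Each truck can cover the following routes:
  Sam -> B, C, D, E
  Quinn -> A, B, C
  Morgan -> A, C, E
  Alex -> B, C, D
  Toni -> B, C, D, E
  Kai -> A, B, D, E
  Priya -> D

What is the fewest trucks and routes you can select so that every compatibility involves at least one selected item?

The 5 edges Sam–D, Quinn–A, Morgan–E, Alex–C, Toni–B form a matching, so any vertex cover needs at least 5 vertices (one per matched edge).
Conversely {A, B, C, D, E} meets every edge and has exactly 5 vertices, so 5 is optimal.

5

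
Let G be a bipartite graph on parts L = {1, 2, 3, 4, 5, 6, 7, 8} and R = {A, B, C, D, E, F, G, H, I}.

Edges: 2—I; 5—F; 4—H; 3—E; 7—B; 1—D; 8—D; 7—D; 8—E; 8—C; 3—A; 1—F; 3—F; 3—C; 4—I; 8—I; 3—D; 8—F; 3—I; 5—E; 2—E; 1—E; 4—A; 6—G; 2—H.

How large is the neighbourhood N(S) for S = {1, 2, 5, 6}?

The union of neighbours of {1, 2, 5, 6} is {D, E, F, G, H, I}, which has 6 elements.
Since |N(S)| = 6 ≥ |S| = 4, Hall's condition holds for this subset.

6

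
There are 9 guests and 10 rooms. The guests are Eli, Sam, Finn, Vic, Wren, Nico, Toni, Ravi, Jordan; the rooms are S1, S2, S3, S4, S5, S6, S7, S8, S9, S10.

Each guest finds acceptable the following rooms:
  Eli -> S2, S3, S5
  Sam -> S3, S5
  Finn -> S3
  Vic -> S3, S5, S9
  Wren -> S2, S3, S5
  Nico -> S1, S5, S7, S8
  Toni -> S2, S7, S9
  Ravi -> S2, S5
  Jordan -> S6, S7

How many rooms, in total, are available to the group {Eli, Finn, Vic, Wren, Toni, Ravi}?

The union of neighbours of {Eli, Finn, Vic, Wren, Toni, Ravi} is {S2, S3, S5, S7, S9}, which has 5 elements.
Since |N(S)| = 5 < |S| = 6, Hall's condition fails for this subset.

5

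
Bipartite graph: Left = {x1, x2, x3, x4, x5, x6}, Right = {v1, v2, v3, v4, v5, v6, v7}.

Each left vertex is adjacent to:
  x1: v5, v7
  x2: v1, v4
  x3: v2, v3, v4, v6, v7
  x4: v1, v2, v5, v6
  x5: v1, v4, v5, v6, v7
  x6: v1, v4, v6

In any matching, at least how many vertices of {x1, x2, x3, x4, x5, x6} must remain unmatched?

0

A valid assignment of size 6: x1-v7, x2-v4, x3-v3, x4-v2, x5-v1, x6-v6.
All 6 left vertices are matched, so no larger matching exists.
That matches 6 of the 6, leaving 0 unmatched; no matching can do better.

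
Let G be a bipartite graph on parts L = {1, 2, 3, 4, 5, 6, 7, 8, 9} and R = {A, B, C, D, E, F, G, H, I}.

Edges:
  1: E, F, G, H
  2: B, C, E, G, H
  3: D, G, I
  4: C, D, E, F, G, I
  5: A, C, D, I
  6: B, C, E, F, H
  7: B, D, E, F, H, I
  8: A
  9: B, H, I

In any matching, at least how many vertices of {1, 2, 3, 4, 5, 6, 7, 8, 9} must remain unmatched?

0

For example, pair 1-H, 2-G, 3-I, 4-D, 5-C, 6-E, 7-F, 8-A, 9-B.
All 9 left vertices are matched, so no larger matching exists.
That matches 9 of the 9, leaving 0 unmatched; no matching can do better.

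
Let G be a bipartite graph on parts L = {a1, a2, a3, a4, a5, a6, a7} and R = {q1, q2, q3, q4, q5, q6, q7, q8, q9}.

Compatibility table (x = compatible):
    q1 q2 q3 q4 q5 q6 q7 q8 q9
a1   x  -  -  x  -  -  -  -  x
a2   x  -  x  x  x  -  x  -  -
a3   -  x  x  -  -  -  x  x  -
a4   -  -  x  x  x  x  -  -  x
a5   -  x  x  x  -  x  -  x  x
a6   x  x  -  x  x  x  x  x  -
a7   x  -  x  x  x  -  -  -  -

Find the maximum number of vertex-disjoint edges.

7

One maximum matching: a1–q1, a2–q3, a3–q8, a4–q6, a5–q9, a6–q7, a7–q4.
All 7 left vertices are matched, so no larger matching exists.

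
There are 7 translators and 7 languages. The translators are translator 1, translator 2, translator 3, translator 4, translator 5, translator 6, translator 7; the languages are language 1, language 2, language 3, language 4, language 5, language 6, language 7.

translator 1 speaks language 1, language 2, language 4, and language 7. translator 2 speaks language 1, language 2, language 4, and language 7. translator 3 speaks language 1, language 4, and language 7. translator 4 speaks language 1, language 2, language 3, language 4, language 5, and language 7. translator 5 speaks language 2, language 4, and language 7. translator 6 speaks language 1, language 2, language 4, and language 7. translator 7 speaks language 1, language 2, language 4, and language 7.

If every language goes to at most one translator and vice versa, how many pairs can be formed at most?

One maximum matching: translator 1→language 1, translator 2→language 2, translator 3→language 4, translator 4→language 3, translator 5→language 7.
The set {translator 1, translator 2, translator 3, translator 5, translator 6, translator 7} has only 4 neighbours ({language 1, language 2, language 4, language 7}), so by Hall's theorem at most 5 of the 7 translators can be matched.

5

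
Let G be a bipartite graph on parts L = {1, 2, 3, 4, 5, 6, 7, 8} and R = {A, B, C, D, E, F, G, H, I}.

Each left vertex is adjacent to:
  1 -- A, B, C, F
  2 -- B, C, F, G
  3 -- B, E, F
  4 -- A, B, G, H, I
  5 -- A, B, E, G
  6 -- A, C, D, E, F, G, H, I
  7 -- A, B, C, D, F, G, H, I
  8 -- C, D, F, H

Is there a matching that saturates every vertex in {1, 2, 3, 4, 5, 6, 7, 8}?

For example, pair 1→C, 2→B, 3→E, 4→I, 5→G, 6→H, 7→A, 8→F.
Every left vertex is matched, so this matching saturates all of them.

Yes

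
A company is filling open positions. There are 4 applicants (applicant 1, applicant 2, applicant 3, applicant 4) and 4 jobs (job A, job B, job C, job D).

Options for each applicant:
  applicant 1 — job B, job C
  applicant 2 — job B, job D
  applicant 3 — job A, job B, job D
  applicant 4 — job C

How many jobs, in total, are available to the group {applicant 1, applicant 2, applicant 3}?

4

The union of neighbours of {applicant 1, applicant 2, applicant 3} is {job A, job B, job C, job D}, which has 4 elements.
Since |N(S)| = 4 ≥ |S| = 3, Hall's condition holds for this subset.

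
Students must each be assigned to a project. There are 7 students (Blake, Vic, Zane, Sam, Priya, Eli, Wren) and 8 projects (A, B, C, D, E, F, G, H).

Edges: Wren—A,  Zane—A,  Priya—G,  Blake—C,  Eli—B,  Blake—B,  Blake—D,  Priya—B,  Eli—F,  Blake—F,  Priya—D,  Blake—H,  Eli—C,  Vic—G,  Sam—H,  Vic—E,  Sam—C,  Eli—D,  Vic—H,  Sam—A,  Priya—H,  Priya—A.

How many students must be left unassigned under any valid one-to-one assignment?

1

For example, pair Blake–H, Vic–E, Zane–A, Sam–C, Priya–G, Eli–B.
The set {Zane, Wren} has only 1 neighbour ({A}), so by Hall's theorem at most 6 of the 7 students can be matched.
That matches 6 of the 7, leaving 1 unmatched; no matching can do better.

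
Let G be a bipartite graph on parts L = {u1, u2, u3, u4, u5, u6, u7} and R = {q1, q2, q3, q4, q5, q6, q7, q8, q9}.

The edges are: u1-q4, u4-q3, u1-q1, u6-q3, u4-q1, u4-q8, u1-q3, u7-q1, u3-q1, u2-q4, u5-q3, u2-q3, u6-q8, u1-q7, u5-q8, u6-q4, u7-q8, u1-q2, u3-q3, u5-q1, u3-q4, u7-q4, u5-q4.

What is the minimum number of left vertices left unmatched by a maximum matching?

2

For example, pair u1→q7, u2→q4, u3→q1, u4→q3, u5→q8.
The set {u2, u3, u4, u5, u6, u7} has only 4 neighbours ({q1, q3, q4, q8}), so by Hall's theorem at most 5 of the 7 left vertices can be matched.
That matches 5 of the 7, leaving 2 unmatched; no matching can do better.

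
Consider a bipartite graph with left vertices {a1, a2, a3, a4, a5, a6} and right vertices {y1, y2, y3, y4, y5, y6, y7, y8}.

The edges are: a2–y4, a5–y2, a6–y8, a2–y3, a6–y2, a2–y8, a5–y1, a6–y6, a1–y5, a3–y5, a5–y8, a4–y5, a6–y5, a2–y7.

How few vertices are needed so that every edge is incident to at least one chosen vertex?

{a2, a5, a6, y5} is a vertex cover of size 4: every edge has an endpoint in this set.
No smaller cover exists because a1–y5, a2–y3, a5–y1, a6–y8 is a matching of size 4, and a cover must include an endpoint of each of these disjoint edges (König's theorem).

4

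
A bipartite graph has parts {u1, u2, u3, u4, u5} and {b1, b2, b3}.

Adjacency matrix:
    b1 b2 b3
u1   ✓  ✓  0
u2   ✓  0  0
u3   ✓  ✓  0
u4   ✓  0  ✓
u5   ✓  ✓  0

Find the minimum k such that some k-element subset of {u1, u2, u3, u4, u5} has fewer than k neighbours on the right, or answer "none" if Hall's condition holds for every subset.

Take S = {u1, u2, u3}. Its neighbourhood is {b1, b2}, so |N(S)| = 2 < |S| = 3.
Every subset of size less than 3 has at least as many neighbours as members, so 3 is the minimum.

3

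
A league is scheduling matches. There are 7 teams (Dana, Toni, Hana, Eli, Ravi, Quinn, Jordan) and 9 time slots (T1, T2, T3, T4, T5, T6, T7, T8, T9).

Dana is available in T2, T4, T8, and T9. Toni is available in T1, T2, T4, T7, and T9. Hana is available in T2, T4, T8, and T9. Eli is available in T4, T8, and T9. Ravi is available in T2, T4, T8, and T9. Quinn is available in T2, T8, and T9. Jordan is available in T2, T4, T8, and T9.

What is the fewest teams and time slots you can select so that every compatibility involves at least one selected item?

A maximum matching has 5 edges (e.g. Dana–T4, Toni–T7, Hana–T2, Eli–T8, Ravi–T9).
By König's theorem the minimum vertex cover has the same size. One such cover is {Toni, T2, T4, T8, T9}.

5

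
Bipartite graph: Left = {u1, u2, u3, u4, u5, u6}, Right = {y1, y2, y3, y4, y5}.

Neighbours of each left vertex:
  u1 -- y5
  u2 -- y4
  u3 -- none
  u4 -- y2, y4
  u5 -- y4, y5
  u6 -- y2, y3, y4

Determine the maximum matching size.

4

One maximum matching: u1-y5, u2-y4, u4-y2, u6-y3.
The set {u1, u2, u3, u5} has only 2 neighbours ({y4, y5}), so by Hall's theorem at most 4 of the 6 left vertices can be matched.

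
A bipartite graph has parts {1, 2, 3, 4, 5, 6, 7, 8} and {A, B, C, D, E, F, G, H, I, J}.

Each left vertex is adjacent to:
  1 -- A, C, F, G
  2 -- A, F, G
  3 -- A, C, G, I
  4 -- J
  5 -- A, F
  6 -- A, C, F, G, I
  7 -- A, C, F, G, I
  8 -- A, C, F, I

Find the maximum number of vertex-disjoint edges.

One maximum matching: 1-C, 2-F, 3-I, 4-J, 5-A, 6-G.
The set {1, 2, 3, 5, 6, 7, 8} has only 5 neighbours ({A, C, F, G, I}), so by Hall's theorem at most 6 of the 8 left vertices can be matched.

6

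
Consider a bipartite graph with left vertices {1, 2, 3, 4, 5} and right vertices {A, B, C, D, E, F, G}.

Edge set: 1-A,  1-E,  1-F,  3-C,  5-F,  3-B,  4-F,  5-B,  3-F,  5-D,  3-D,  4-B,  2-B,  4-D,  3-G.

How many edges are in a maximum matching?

For example, pair 1→E, 2→B, 3→G, 4→D, 5→F.
All 5 left vertices are matched, so no larger matching exists.

5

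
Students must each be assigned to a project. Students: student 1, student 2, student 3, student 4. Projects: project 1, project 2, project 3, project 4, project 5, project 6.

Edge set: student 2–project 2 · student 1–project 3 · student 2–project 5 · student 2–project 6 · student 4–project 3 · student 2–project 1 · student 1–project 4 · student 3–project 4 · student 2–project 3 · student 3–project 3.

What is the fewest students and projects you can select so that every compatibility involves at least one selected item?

3

{student 2, project 3, project 4} is a vertex cover of size 3: every edge has an endpoint in this set.
No smaller cover exists because student 1–project 3, student 2–project 2, student 3–project 4 is a matching of size 3, and a cover must include an endpoint of each of these disjoint edges (König's theorem).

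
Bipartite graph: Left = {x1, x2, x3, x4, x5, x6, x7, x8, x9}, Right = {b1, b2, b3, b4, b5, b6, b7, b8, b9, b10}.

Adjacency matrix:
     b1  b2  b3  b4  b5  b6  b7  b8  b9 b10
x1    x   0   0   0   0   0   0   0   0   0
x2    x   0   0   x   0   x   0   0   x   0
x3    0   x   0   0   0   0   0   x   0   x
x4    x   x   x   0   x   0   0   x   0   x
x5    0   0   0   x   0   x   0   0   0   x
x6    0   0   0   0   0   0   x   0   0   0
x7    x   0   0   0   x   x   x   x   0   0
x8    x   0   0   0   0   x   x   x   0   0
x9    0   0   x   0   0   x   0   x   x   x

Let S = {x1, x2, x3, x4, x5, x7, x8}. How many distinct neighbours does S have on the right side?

The union of neighbours of {x1, x2, x3, x4, x5, x7, x8} is {b1, b2, b3, b4, b5, b6, b7, b8, b9, b10}, which has 10 elements.
Since |N(S)| = 10 ≥ |S| = 7, Hall's condition holds for this subset.

10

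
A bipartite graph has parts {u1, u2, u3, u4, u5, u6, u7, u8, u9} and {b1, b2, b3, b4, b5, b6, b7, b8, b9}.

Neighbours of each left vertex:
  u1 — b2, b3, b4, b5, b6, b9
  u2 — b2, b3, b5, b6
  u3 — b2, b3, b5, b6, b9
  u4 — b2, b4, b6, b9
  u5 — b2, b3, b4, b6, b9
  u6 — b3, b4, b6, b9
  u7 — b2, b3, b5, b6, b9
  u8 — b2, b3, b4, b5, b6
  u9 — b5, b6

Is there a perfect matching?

No

The set {u1, u2, u3, u4, u5, u6, u7, u8, u9} has only 6 neighbours ({b2, b3, b4, b5, b6, b9}), so by Hall's theorem at most 6 of the 9 left vertices can be matched.
Hence no matching covers every left vertex.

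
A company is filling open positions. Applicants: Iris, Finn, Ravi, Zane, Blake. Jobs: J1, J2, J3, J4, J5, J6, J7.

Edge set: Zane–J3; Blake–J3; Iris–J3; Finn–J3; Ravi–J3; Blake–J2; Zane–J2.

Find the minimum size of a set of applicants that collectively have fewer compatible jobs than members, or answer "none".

Take S = {Iris, Finn}. Its neighbourhood is {J3}, so |N(S)| = 1 < |S| = 2.
No single vertex violates Hall's condition since each has at least one neighbour, so 2 is the minimum.

2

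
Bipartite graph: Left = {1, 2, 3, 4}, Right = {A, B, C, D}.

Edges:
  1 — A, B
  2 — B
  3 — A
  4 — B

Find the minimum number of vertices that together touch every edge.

2

The 2 edges 1–A, 2–B form a matching, so any vertex cover needs at least 2 vertices (one per matched edge).
Conversely {A, B} meets every edge and has exactly 2 vertices, so 2 is optimal.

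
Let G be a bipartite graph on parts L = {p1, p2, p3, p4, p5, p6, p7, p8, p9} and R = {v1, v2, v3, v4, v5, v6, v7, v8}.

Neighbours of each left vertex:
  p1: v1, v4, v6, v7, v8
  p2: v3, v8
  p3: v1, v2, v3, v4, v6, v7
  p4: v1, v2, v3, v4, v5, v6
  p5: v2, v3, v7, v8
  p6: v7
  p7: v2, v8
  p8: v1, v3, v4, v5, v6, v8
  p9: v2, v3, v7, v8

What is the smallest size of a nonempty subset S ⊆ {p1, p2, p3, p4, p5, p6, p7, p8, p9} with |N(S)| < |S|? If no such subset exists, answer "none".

5

Take S = {p2, p5, p6, p7, p9}. Its neighbourhood is {v2, v3, v7, v8}, so |N(S)| = 4 < |S| = 5.
Every subset of size less than 5 has at least as many neighbours as members, so 5 is the minimum.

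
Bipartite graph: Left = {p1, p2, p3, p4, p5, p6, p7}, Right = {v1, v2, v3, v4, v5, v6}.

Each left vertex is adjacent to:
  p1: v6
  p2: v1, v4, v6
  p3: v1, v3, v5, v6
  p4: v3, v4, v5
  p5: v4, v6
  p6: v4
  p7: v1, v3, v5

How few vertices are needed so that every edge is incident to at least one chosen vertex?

The 5 edges p1–v6, p2–v1, p3–v5, p4–v3, p5–v4 form a matching, so any vertex cover needs at least 5 vertices (one per matched edge).
Conversely {v1, v3, v4, v5, v6} meets every edge and has exactly 5 vertices, so 5 is optimal.

5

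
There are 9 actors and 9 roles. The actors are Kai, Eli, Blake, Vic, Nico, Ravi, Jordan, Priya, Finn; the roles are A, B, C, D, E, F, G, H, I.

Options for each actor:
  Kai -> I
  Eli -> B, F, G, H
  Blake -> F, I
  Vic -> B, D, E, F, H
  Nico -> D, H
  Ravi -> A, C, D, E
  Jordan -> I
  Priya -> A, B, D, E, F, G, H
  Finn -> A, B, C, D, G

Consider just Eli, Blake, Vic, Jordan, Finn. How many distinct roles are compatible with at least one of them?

9

The union of neighbours of {Eli, Blake, Vic, Jordan, Finn} is {A, B, C, D, E, F, G, H, I}, which has 9 elements.
Since |N(S)| = 9 ≥ |S| = 5, Hall's condition holds for this subset.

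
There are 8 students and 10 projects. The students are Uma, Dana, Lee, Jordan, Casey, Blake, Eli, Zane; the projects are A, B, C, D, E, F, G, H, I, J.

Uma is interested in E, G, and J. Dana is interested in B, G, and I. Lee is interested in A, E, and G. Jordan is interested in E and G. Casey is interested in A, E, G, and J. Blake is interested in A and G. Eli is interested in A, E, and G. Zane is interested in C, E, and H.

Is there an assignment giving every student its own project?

No

The set {Uma, Lee, Jordan, Casey, Blake, Eli} has only 4 neighbours ({A, E, G, J}), so by Hall's theorem at most 6 of the 8 students can be matched.
Hence no matching covers every student.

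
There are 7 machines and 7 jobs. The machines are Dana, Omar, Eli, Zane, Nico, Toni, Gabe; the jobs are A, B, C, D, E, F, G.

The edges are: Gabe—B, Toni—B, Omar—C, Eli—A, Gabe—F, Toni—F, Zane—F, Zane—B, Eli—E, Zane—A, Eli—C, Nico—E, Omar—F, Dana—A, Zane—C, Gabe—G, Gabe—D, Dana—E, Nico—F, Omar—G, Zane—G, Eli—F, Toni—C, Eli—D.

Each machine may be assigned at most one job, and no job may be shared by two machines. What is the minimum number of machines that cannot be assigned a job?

0

A valid assignment of size 7: Dana–A, Omar–C, Eli–D, Zane–G, Nico–E, Toni–F, Gabe–B.
All 7 machines are matched, so no larger matching exists.
That matches 7 of the 7, leaving 0 unmatched; no matching can do better.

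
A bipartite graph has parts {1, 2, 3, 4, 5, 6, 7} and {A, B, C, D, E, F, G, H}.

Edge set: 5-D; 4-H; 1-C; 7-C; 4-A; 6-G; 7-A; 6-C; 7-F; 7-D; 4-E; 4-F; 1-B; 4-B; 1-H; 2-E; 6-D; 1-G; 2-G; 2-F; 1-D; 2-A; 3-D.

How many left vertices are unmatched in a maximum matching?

1

For example, pair 1→H, 2→E, 3→D, 4→A, 6→G, 7→F.
The set {3, 5} has only 1 neighbour ({D}), so by Hall's theorem at most 6 of the 7 left vertices can be matched.
That matches 6 of the 7, leaving 1 unmatched; no matching can do better.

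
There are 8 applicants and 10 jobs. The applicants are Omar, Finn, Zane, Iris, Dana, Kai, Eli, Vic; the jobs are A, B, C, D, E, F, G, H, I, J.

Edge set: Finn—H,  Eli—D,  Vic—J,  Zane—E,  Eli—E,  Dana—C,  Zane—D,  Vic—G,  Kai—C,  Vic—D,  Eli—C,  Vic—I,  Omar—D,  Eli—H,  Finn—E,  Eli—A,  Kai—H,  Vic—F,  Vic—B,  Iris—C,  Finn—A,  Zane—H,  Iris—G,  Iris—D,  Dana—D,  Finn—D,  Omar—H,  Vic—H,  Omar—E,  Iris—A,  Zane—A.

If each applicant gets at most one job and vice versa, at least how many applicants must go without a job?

1

For example, pair Omar-H, Finn-E, Zane-A, Iris-G, Dana-D, Kai-C, Vic-J.
The set {Omar, Finn, Zane, Dana, Kai, Eli} has only 5 neighbours ({A, C, D, E, H}), so by Hall's theorem at most 7 of the 8 applicants can be matched.
That matches 7 of the 8, leaving 1 unmatched; no matching can do better.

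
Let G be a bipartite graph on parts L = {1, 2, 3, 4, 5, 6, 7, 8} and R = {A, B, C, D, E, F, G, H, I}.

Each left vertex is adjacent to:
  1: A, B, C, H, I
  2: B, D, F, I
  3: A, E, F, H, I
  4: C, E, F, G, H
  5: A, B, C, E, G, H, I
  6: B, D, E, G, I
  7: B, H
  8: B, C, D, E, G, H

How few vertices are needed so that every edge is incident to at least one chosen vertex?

8

{1, 2, 3, 4, 5, 6, 7, 8} is a vertex cover of size 8: every edge has an endpoint in this set.
No smaller cover exists because 1–H, 2–F, 3–E, 4–C, 5–A, 6–D, 7–B, 8–G is a matching of size 8, and a cover must include an endpoint of each of these disjoint edges (König's theorem).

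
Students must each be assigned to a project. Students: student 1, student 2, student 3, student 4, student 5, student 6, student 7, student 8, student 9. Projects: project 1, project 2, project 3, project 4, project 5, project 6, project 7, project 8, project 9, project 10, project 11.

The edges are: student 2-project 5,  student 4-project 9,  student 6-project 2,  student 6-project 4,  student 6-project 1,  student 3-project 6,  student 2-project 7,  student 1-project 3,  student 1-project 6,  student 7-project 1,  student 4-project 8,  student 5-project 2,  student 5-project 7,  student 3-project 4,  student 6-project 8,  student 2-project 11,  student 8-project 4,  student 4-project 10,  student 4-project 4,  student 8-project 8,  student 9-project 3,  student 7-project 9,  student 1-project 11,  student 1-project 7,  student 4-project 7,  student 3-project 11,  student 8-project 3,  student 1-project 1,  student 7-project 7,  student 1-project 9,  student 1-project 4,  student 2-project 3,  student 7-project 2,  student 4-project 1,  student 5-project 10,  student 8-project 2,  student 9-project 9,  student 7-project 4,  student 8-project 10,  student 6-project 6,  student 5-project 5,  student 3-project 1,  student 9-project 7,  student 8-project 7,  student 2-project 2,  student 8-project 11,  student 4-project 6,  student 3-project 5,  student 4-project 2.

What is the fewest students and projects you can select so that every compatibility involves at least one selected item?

9

The 9 edges student 1–project 6, student 2–project 3, student 3–project 11, student 4–project 7, student 5–project 5, student 6–project 8, student 7–project 4, student 8–project 2, student 9–project 9 form a matching, so any vertex cover needs at least 9 vertices (one per matched edge).
Conversely {student 1, student 2, student 3, student 4, student 5, student 6, student 7, student 8, student 9} meets every edge and has exactly 9 vertices, so 9 is optimal.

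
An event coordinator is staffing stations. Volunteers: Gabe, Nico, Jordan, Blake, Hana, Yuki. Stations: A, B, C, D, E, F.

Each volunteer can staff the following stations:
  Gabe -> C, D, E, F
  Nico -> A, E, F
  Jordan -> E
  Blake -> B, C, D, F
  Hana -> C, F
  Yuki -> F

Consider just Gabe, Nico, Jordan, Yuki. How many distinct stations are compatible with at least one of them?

5

The union of neighbours of {Gabe, Nico, Jordan, Yuki} is {A, C, D, E, F}, which has 5 elements.
Since |N(S)| = 5 ≥ |S| = 4, Hall's condition holds for this subset.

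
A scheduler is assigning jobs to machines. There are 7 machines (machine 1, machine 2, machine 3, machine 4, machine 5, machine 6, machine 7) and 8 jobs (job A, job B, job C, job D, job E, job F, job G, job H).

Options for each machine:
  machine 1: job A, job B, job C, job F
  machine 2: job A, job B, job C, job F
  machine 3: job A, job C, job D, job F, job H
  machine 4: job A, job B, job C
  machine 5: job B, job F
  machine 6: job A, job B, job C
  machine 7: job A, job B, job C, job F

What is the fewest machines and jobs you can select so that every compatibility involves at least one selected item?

The 5 edges machine 1–job A, machine 2–job C, machine 3–job D, machine 4–job B, machine 5–job F form a matching, so any vertex cover needs at least 5 vertices (one per matched edge).
Conversely {machine 3, job A, job B, job C, job F} meets every edge and has exactly 5 vertices, so 5 is optimal.

5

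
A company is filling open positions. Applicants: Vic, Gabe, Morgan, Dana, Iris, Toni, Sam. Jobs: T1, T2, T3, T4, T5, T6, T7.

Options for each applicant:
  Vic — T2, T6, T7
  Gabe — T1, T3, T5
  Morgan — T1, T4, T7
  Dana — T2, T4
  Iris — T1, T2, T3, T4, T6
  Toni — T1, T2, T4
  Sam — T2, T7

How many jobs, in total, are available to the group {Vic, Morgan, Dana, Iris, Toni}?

6

The union of neighbours of {Vic, Morgan, Dana, Iris, Toni} is {T1, T2, T3, T4, T6, T7}, which has 6 elements.
Since |N(S)| = 6 ≥ |S| = 5, Hall's condition holds for this subset.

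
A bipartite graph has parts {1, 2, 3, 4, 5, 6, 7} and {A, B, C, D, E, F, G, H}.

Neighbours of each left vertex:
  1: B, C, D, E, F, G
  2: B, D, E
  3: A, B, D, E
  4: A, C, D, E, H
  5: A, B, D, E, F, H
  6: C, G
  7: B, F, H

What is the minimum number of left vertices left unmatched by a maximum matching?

0

A valid assignment of size 7: 1→G, 2→E, 3→D, 4→A, 5→H, 6→C, 7→B.
All 7 left vertices are matched, so no larger matching exists.
That matches 7 of the 7, leaving 0 unmatched; no matching can do better.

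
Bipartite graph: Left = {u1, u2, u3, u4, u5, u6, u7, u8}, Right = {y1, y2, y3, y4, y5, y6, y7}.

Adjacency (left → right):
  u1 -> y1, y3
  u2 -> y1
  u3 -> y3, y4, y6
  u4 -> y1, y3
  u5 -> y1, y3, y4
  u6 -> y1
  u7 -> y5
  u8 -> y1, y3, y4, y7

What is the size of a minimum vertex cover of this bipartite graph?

6

{u3, u5, u7, u8, y1, y3} is a vertex cover of size 6: every edge has an endpoint in this set.
No smaller cover exists because u1–y3, u2–y1, u3–y6, u5–y4, u7–y5, u8–y7 is a matching of size 6, and a cover must include an endpoint of each of these disjoint edges (König's theorem).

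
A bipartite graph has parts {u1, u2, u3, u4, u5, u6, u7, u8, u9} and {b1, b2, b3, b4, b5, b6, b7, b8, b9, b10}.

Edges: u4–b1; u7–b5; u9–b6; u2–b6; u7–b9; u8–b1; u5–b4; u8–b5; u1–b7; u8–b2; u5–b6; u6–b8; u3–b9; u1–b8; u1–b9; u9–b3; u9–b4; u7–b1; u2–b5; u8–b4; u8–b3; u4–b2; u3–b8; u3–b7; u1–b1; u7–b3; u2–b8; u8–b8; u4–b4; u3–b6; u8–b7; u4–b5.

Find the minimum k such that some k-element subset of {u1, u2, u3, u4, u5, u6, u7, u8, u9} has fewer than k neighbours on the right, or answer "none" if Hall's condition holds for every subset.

A matching saturating every left vertex exists, for instance u1→b9, u2→b6, u3→b7, u4→b2, u5→b4, u6→b8, u7→b5, u8→b1, u9→b3.
By Hall's marriage theorem, this means |N(S)| ≥ |S| for every subset S, so no violating subset exists.

none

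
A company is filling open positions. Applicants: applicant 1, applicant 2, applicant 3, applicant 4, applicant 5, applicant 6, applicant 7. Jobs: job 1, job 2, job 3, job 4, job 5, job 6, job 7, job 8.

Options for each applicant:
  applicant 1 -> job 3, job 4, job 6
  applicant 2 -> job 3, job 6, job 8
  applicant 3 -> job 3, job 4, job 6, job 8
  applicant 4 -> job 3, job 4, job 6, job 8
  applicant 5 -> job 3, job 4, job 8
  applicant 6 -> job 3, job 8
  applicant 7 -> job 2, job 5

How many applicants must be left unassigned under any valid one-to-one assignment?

A valid assignment of size 5: applicant 1→job 4, applicant 2→job 8, applicant 3→job 6, applicant 4→job 3, applicant 7→job 2.
The set {applicant 1, applicant 2, applicant 3, applicant 4, applicant 5, applicant 6} has only 4 neighbours ({job 3, job 4, job 6, job 8}), so by Hall's theorem at most 5 of the 7 applicants can be matched.
That matches 5 of the 7, leaving 2 unmatched; no matching can do better.

2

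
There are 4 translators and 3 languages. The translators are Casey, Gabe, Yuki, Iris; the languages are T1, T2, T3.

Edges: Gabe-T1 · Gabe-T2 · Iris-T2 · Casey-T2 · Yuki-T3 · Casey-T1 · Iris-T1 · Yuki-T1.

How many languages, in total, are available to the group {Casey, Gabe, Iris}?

The union of neighbours of {Casey, Gabe, Iris} is {T1, T2}, which has 2 elements.
Since |N(S)| = 2 < |S| = 3, Hall's condition fails for this subset.

2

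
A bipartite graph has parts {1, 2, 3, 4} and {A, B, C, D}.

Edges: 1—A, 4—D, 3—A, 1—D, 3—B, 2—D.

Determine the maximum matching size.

A valid assignment of size 3: 1-A, 2-D, 3-B.
The set {2, 4} has only 1 neighbour ({D}), so by Hall's theorem at most 3 of the 4 left vertices can be matched.

3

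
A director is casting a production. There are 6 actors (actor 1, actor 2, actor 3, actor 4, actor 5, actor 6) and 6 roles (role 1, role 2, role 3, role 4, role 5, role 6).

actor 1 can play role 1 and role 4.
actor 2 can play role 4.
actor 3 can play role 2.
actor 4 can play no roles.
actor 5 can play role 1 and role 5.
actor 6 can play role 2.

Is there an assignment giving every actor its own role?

The set {actor 3, actor 4, actor 6} has only 1 neighbour ({role 2}), so by Hall's theorem at most 4 of the 6 actors can be matched.
Hence no matching covers every actor.

No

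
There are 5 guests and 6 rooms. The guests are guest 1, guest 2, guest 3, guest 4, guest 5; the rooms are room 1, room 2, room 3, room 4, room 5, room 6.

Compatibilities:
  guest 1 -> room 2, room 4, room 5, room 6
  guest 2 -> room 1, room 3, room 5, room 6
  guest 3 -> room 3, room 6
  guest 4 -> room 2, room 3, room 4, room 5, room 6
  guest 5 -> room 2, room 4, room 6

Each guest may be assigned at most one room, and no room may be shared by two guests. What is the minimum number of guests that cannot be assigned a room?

0

A valid assignment of size 5: guest 1→room 6, guest 2→room 1, guest 3→room 3, guest 4→room 5, guest 5→room 4.
This saturates every guest, so 5 is the maximum.
That matches 5 of the 5, leaving 0 unmatched; no matching can do better.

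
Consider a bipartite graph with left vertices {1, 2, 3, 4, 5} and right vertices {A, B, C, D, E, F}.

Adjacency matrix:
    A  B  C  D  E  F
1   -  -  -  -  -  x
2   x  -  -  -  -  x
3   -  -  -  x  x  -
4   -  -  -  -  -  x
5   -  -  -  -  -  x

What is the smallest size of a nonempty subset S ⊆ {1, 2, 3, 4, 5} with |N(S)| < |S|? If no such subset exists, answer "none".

2

Take S = {1, 4}. Its neighbourhood is {F}, so |N(S)| = 1 < |S| = 2.
No single vertex violates Hall's condition since each has at least one neighbour, so 2 is the minimum.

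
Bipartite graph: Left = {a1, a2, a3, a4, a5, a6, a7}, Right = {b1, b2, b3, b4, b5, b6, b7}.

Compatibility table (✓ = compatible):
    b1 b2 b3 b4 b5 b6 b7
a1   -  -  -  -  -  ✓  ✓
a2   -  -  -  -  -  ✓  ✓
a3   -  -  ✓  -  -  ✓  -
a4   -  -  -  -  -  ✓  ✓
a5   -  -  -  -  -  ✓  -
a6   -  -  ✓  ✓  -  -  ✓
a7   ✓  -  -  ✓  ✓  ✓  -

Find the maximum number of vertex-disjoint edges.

5

For example, pair a1–b7, a2–b6, a3–b3, a6–b4, a7–b5.
The set {a1, a2, a4, a5} has only 2 neighbours ({b6, b7}), so by Hall's theorem at most 5 of the 7 left vertices can be matched.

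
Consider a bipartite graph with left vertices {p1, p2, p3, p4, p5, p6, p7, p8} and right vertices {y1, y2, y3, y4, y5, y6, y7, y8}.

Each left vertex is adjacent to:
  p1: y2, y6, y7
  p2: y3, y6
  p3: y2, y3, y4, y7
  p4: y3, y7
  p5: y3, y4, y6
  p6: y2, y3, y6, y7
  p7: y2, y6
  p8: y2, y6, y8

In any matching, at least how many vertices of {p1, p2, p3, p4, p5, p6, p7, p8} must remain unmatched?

One maximum matching: p1-y2, p2-y6, p3-y4, p4-y7, p5-y3, p8-y8.
The set {p1, p2, p3, p4, p5, p6, p7} has only 5 neighbours ({y2, y3, y4, y6, y7}), so by Hall's theorem at most 6 of the 8 left vertices can be matched.
That matches 6 of the 8, leaving 2 unmatched; no matching can do better.

2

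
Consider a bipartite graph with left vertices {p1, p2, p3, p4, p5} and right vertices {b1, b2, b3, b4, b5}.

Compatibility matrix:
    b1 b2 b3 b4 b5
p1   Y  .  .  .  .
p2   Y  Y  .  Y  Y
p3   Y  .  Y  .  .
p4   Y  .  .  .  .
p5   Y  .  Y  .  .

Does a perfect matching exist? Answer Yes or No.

The set {p1, p3, p4, p5} has only 2 neighbours ({b1, b3}), so by Hall's theorem at most 3 of the 5 left vertices can be matched.
Hence no matching covers every left vertex.

No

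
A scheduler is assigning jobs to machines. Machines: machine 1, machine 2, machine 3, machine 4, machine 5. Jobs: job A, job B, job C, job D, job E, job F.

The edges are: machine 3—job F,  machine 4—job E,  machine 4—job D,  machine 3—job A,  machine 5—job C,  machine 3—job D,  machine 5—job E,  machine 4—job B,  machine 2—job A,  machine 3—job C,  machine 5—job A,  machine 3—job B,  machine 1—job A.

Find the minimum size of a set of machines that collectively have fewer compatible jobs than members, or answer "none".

Take S = {machine 1, machine 2}. Its neighbourhood is {job A}, so |N(S)| = 1 < |S| = 2.
No single vertex violates Hall's condition since each has at least one neighbour, so 2 is the minimum.

2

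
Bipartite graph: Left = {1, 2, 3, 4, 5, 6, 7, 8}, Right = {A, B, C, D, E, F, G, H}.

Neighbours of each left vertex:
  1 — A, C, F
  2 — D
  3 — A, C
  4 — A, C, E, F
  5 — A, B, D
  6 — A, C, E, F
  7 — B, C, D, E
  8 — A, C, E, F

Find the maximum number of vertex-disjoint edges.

For example, pair 1-F, 2-D, 3-A, 4-C, 5-B, 6-E.
The set {1, 2, 3, 4, 5, 6, 7, 8} has only 6 neighbours ({A, B, C, D, E, F}), so by Hall's theorem at most 6 of the 8 left vertices can be matched.

6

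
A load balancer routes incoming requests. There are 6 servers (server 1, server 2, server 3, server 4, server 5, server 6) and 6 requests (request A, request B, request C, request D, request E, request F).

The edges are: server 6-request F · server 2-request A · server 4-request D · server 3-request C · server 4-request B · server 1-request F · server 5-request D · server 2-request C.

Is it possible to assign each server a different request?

The set {server 1, server 6} has only 1 neighbour ({request F}), so by Hall's theorem at most 5 of the 6 servers can be matched.
Hence no matching covers every server.

No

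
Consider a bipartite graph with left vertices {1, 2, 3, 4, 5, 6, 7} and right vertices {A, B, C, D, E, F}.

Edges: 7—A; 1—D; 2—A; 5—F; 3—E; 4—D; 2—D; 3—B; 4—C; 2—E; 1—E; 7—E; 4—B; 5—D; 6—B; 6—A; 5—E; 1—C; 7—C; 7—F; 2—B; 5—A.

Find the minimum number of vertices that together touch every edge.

{A, B, C, D, E, F} is a vertex cover of size 6: every edge has an endpoint in this set.
No smaller cover exists because 1–D, 2–A, 3–E, 4–C, 5–F, 6–B is a matching of size 6, and a cover must include an endpoint of each of these disjoint edges (König's theorem).

6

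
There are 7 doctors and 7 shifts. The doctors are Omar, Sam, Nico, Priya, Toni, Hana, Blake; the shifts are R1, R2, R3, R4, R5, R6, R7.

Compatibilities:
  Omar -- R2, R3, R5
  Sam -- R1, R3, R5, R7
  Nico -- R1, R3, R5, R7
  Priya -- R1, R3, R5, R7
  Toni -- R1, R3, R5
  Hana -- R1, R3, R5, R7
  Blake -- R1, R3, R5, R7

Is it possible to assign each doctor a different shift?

The set {Sam, Nico, Priya, Toni, Hana, Blake} has only 4 neighbours ({R1, R3, R5, R7}), so by Hall's theorem at most 5 of the 7 doctors can be matched.
Hence no matching covers every doctor.

No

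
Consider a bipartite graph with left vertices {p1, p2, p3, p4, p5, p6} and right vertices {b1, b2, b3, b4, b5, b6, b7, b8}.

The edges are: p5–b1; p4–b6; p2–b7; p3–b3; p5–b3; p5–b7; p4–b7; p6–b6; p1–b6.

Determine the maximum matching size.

4

One maximum matching: p1-b6, p2-b7, p3-b3, p5-b1.
The set {p1, p2, p4, p6} has only 2 neighbours ({b6, b7}), so by Hall's theorem at most 4 of the 6 left vertices can be matched.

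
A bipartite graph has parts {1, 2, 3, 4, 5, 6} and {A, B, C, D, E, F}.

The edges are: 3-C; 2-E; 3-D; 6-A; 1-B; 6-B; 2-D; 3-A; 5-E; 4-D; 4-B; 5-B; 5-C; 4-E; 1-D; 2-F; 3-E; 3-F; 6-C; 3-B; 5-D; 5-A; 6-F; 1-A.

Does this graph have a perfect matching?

A valid assignment of size 6: 1–D, 2–F, 3–A, 4–E, 5–C, 6–B.
All 6 left vertices are covered.

Yes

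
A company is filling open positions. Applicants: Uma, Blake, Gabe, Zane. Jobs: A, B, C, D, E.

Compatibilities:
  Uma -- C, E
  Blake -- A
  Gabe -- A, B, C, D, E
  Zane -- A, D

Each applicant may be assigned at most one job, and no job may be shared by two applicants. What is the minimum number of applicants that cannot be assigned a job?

0

A valid assignment of size 4: Uma→C, Blake→A, Gabe→E, Zane→D.
This saturates every applicant, so 4 is the maximum.
That matches 4 of the 4, leaving 0 unmatched; no matching can do better.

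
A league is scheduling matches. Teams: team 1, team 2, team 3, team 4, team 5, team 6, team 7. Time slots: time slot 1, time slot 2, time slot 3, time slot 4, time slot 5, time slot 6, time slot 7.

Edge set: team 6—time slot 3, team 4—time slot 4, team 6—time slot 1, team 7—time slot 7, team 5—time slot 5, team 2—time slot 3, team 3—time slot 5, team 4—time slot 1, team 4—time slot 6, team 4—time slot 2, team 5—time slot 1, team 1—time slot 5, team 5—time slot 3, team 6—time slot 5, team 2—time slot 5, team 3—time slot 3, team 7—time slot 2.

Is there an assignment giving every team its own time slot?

The set {team 1, team 2, team 3, team 5, team 6} has only 3 neighbours ({time slot 1, time slot 3, time slot 5}), so by Hall's theorem at most 5 of the 7 teams can be matched.
Hence no matching covers every team.

No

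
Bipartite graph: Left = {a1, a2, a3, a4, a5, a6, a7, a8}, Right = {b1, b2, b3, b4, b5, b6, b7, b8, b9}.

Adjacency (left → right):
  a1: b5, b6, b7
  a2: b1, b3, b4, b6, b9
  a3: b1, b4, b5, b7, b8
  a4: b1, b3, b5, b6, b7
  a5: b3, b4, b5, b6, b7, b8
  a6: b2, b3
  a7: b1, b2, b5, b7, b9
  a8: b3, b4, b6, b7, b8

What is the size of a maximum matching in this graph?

8

A valid assignment of size 8: a1-b6, a2-b4, a3-b5, a4-b3, a5-b8, a6-b2, a7-b1, a8-b7.
This saturates every left vertex, so 8 is the maximum.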